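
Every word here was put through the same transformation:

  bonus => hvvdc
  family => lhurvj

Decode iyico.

In bonus: b→h is +6, o→v is +7, n→v is +8, u→d is +9 — the shift increases by 1 each position. Letter i (0-indexed) is shifted by i+6, so successive shifts are 6, 7, 8, ….
Decoding iyico: i−6=c, y−7=r, i−8=a, c−9=t, o−10=e.

crate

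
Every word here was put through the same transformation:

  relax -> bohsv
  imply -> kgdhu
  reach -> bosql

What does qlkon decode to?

chief

r(17)→b(1) and e(4)→o(14) fit y≡25x+18 (mod 26); the inverse of 25 mod 26 is 25. Treating letters as 0–25, the rule is x ↦ 25x + 18 (mod 26).
Undoing it on qlkon: q(16)→25·(16−18)≡2=c; l(11)→25·(11−18)≡7=h; k(10)→25·(10−18)≡8=i; o(14)→25·(14−18)≡4=e; n(13)→25·(13−18)≡5=f (all mod 26).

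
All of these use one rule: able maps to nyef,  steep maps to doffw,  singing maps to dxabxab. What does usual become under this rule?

zdzne

Each letter's alphabet position (a=0..z=25) is mapped through 11·x+13 mod 26 — an affine cipher.
Applying it to usual: u(20)→11·20+13≡25=z; s(18)→11·18+13≡3=d; u(20)→11·20+13≡25=z; a(0)→11·0+13≡13=n; l(11)→11·11+13≡4=e (all mod 26).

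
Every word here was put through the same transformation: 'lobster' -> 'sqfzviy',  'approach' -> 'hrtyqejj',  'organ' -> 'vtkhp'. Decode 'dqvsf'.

It's a Vigenère-style cipher with numeric key [7,2,4]: position i shifts by key[i mod 3].
Reversing it on dqvsf: d−7=w, q−2=o, v−4=r, s−7=l, f−2=d.

world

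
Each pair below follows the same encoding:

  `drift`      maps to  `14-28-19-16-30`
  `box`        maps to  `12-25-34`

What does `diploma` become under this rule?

14-19-26-22-25-23-11

d is letter #4 and maps to 14: an offset of 10. The number is (letter's place in the alphabet, a=1) + 10.
For diploma: d=4→14, i=9→19, p=16→26, l=12→22, o=15→25, m=13→23, a=1→11.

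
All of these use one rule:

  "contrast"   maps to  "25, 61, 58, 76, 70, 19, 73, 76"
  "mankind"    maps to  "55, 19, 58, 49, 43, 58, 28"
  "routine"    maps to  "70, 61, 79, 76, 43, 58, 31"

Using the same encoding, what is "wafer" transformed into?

c(#3)→25 and o(#15)→61: differences scale by 3, so n = 3·pos + 16. Each letter becomes 3×(its alphabet position, a=1..z=26) + 16.
For wafer: w=23→85, a=1→19, f=6→34, e=5→31, r=18→70.

85, 19, 34, 31, 70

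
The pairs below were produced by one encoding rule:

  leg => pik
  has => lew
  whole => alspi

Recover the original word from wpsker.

Compare letters: l→p is +4, e→i is +4, g→k is +4 — a constant shift. This is a Caesar cipher with shift 4.
Reversing it on wpsker: w−4=s, p−4=l, s−4=o, k−4=g, e−4=a, r−4=n.

slogan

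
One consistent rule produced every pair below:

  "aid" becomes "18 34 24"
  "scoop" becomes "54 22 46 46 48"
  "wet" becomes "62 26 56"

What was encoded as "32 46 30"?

hog

With a=1..z=26, the number is 2·pos + 16.
Decoding 32 46 30: 32→(32−16)÷2=8=h, 46→(46−16)÷2=15=o, 30→(30−16)÷2=7=g.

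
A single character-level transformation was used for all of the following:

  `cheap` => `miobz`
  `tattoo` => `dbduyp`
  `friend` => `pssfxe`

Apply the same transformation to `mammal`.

wbwnkm

Shifts by position in cheap: pos 0: c→m (+10), pos 1: h→i (+1), pos 2: e→o (+10), pos 3: a→b (+1) — repeating every 2. A repeating key of period 2 is used — shifts +10, +1 over and over.
Applying it to mammal: m+10=w, a+1=b, m+10=w, m+1=n, a+10=k, l+1=m.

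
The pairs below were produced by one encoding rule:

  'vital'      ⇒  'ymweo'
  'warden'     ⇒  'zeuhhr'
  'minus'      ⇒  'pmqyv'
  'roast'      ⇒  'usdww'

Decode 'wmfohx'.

Shifts by position in vital: pos 0: v→y (+3), pos 1: i→m (+4), pos 2: t→w (+3), pos 3: a→e (+4) — repeating every 2. It's a Vigenère-style cipher with numeric key [3,4]: position i shifts by key[i mod 2].
Undoing it on wmfohx: w−3=t, m−4=i, f−3=c, o−4=k, h−3=e, x−4=t.

ticket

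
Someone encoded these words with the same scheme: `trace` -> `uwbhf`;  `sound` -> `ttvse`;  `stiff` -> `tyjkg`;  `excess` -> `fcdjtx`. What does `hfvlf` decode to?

gauge

Shifts by position in trace: pos 0: t→u (+1), pos 1: r→w (+5), pos 2: a→b (+1), pos 3: c→h (+5) — repeating every 2. A repeating key of period 2 is used — shifts +1, +5 over and over.
Decoding hfvlf: h−1=g, f−5=a, v−1=u, l−5=g, f−1=e.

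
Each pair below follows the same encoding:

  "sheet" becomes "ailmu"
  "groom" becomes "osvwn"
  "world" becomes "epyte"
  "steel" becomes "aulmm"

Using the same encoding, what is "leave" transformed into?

tfhdf

Shifts by position in sheet: pos 0: s→a (+8), pos 1: h→i (+1), pos 2: e→l (+7), pos 3: e→m (+8), pos 4: t→u (+1) — repeating every 3. It's a Vigenère-style cipher with numeric key [8,1,7]: position i shifts by key[i mod 3].
On leave: l+8=t, e+1=f, a+7=h, v+8=d, e+1=f.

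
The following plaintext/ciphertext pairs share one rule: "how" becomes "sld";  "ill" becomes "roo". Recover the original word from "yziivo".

barrel

Letters are reflected about the middle of the alphabet (position → 25−position): Atbash.
Decoding yziivo: y↔b, z↔a, i↔r, i↔r, v↔e, o↔l.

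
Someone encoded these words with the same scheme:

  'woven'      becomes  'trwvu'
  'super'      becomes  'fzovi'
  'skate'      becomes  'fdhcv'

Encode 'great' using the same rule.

pivhc

w(22)→t(19) and o(14)→r(17) fit y≡23x+7 (mod 26); the inverse of 23 mod 26 is 17. Each letter's alphabet position (a=0..z=25) is mapped through 23·x+7 mod 26 — an affine cipher.
Applying it to great: g(6)→23·6+7≡15=p; r(17)→23·17+7≡8=i; e(4)→23·4+7≡21=v; a(0)→23·0+7≡7=h; t(19)→23·19+7≡2=c (all mod 26).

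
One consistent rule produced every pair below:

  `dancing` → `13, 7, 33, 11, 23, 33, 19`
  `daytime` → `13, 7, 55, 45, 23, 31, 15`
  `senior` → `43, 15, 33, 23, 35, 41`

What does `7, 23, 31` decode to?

d(#4)→13 and a(#1)→7: differences scale by 2, so n = 2·pos + 5. The formula is n = 2×(alphabet index, a=1) + 5.
Undoing it on 7, 23, 31: 7→(7−5)÷2=1=a, 23→(23−5)÷2=9=i, 31→(31−5)÷2=13=m.

aim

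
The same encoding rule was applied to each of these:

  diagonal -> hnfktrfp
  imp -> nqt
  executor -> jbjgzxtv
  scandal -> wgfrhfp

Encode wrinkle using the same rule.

The rule splits by letter class: vowels +5, consonants +4.
For wrinkle: w(cons)+4=a, r(cons)+4=v, i(vowel)+5=n, n(cons)+4=r, k(cons)+4=o, l(cons)+4=p, e(vowel)+5=j.

avnropj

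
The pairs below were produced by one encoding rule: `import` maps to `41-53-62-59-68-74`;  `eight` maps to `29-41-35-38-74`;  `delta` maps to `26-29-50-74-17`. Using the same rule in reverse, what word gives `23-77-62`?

With a=1..z=26, the number is 3·pos + 14.
Reversing it on 23-77-62: 23→(23−14)÷3=3=c, 77→(77−14)÷3=21=u, 62→(62−14)÷3=16=p.

cup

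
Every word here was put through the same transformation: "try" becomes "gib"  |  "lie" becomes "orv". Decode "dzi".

war

Letters are reflected about the middle of the alphabet (position → 25−position): Atbash.
Decoding dzi: d↔w, z↔a, i↔r.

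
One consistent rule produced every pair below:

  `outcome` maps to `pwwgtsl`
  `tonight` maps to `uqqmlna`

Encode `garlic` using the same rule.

In outcome: o→p is +1, u→w is +2, t→w is +3, c→g is +4 — the shift increases by 1 each position. The shift increases by 1 at each position, starting from +1: 1, 2, 3, ….
For garlic: g+1=h, a+2=c, r+3=u, l+4=p, i+5=n, c+6=i.

hcupni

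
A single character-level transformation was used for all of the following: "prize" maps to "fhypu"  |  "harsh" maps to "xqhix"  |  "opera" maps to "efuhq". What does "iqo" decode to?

This is a Caesar cipher with shift 16.
Reversing it on iqo: i−16=s, q−16=a, o−16=y.

say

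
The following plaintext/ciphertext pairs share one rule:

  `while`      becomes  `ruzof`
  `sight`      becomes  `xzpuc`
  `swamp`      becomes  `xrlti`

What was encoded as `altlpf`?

damage

w(22)→r(17) and h(7)→u(20) fit y≡5x+11 (mod 26); the inverse of 5 mod 26 is 21. Each letter's alphabet position (a=0..z=25) is mapped through 5·x+11 mod 26 — an affine cipher.
Reversing it on altlpf: a(0)→21·(0−11)≡3=d; l(11)→21·(11−11)≡0=a; t(19)→21·(19−11)≡12=m; l(11)→21·(11−11)≡0=a; p(15)→21·(15−11)≡6=g; f(5)→21·(5−11)≡4=e (all mod 26).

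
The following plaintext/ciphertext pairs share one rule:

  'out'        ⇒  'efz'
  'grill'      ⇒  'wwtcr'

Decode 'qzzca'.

proof

The output letters match the input read backwards, each shifted +11: out reversed is tuo. Read the word backwards and shift each letter +11.
Undoing it on qzzca: shift back: q−11=f, z−11=o, z−11=o, c−11=r, a−11=p → foorp; then reverse → proof.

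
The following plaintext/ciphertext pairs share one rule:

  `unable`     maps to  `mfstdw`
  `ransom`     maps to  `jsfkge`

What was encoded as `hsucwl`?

packet

Compare letters: u→m is +18, n→f is +18, a→s is +18 — a constant shift. It's a constant shift of +18 (ROT18).
Undoing it on hsucwl: h−18=p, s−18=a, u−18=c, c−18=k, w−18=e, l−18=t.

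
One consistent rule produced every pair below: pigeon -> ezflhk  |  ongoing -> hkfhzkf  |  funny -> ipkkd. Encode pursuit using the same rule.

p(15)→e(4) and i(8)→z(25) fit y≡23x+23 (mod 26); the inverse of 23 mod 26 is 17. Treating letters as 0–25, the rule is x ↦ 23x + 23 (mod 26).
For pursuit: p(15)→23·15+23≡4=e; u(20)→23·20+23≡15=p; r(17)→23·17+23≡24=y; s(18)→23·18+23≡21=v; u(20)→23·20+23≡15=p; i(8)→23·8+23≡25=z; t(19)→23·19+23≡18=s (all mod 26).

epyvpzs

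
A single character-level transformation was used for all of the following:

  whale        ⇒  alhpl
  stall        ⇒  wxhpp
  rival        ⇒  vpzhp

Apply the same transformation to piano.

The shift depends on letter class: consonant w→a is +4, but vowel a→h is +7. Two shifts are in play — +7 for a/e/i/o/u, +4 for every other letter.
On piano: p(cons)+4=t, i(vowel)+7=p, a(vowel)+7=h, n(cons)+4=r, o(vowel)+7=v.

tphrv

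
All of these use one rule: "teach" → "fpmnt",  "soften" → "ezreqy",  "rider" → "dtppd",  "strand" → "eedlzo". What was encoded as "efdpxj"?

Shifts by position in teach: pos 0: t→f (+12), pos 1: e→p (+11), pos 2: a→m (+12), pos 3: c→n (+11) — repeating every 2. The shifts repeat in a cycle of length 2: positions 0,1,… shift by +12, +11, then the pattern repeats.
Decoding efdpxj: e−12=s, f−11=u, d−12=r, p−11=e, x−12=l, j−11=y.

surely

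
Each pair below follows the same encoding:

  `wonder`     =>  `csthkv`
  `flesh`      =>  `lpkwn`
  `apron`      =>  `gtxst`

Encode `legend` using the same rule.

Shifts by position in wonder: pos 0: w→c (+6), pos 1: o→s (+4), pos 2: n→t (+6), pos 3: d→h (+4) — repeating every 2. It's a Vigenère-style cipher with numeric key [6,4]: position i shifts by key[i mod 2].
For legend: l+6=r, e+4=i, g+6=m, e+4=i, n+6=t, d+4=h.

rimith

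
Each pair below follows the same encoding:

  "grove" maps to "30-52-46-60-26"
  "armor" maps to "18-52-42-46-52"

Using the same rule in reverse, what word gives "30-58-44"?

With a=1..z=26, the number is 2·pos + 16.
Decoding 30-58-44: 30→(30−16)÷2=7=g, 58→(58−16)÷2=21=u, 44→(44−16)÷2=14=n.

gun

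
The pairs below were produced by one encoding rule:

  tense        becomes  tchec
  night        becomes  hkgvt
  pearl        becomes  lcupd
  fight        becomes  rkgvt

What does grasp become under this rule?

gpuel

t(19)→t(19) and e(4)→c(2) fit y≡15x+20 (mod 26); the inverse of 15 mod 26 is 7. This is an affine cipher: with a=0,…,z=25, each position x becomes (15x+20) mod 26.
On grasp: g(6)→15·6+20≡6=g; r(17)→15·17+20≡15=p; a(0)→15·0+20≡20=u; s(18)→15·18+20≡4=e; p(15)→15·15+20≡11=l (all mod 26).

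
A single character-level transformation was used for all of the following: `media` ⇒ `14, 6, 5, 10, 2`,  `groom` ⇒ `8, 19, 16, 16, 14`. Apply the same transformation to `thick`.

m is letter #13 and maps to 14: an offset of 1. Letters become their 1-based position plus 1 (so a→2, b→3, …).
On thick: t=20→21, h=8→9, i=9→10, c=3→4, k=11→12.

21, 9, 10, 4, 12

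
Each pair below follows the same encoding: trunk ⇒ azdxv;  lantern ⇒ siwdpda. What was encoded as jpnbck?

cherry

In trunk: t→a is +7, r→z is +8, u→d is +9, n→x is +10 — the shift increases by 1 each position. Each letter shifts forward by (position + 7), i.e. 7, 8, 9, … — the shift grows by one for each successive letter.
Reversing it on jpnbck: j−7=c, p−8=h, n−9=e, b−10=r, c−11=r, k−12=y.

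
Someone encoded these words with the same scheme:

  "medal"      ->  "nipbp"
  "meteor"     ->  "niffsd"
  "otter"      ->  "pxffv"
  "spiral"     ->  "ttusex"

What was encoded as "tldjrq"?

shrine

Shifts by position in medal: pos 0: m→n (+1), pos 1: e→i (+4), pos 2: d→p (+12), pos 3: a→b (+1), pos 4: l→p (+4) — repeating every 3. The shifts repeat in a cycle of length 3: positions 0,1,… shift by +1, +4, +12, then the pattern repeats.
Reversing it on tldjrq: t−1=s, l−4=h, d−12=r, j−1=i, r−4=n, q−12=e.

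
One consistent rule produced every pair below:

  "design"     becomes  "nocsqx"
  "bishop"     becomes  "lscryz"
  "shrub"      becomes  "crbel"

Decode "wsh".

mix

Compare letters: d→n is +10, e→o is +10, s→c is +10 — a constant shift. Every letter moves 10 places later in the alphabet, wrapping around z→a.
Reversing it on wsh: w−10=m, s−10=i, h−10=x.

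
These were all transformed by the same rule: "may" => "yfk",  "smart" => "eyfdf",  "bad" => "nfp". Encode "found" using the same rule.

Vowels shift forward by 5 and consonants shift forward by 12.
Applying it to found: f(cons)+12=r, o(vowel)+5=t, u(vowel)+5=z, n(cons)+12=z, d(cons)+12=p.

rtzzp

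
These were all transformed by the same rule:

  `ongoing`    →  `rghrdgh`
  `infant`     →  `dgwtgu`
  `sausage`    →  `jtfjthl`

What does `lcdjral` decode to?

episode

Treating letters as 0–25, the rule is x ↦ 11x + 19 (mod 26).
Reversing it on lcdjral: l(11)→19·(11−19)≡4=e; c(2)→19·(2−19)≡15=p; d(3)→19·(3−19)≡8=i; j(9)→19·(9−19)≡18=s; r(17)→19·(17−19)≡14=o; a(0)→19·(0−19)≡3=d; l(11)→19·(11−19)≡4=e (all mod 26).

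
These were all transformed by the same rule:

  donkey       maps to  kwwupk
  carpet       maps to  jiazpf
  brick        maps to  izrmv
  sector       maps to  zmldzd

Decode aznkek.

treaty

In donkey: d→k is +7, o→w is +8, n→w is +9, k→u is +10 — the shift increases by 1 each position. Letter i (0-indexed) is shifted by i+7, so successive shifts are 7, 8, 9, ….
Decoding aznkek: a−7=t, z−8=r, n−9=e, k−10=a, e−11=t, k−12=y.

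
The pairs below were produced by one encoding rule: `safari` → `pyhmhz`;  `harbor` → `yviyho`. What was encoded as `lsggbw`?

The output letters match the input read backwards, each shifted +7: safari reversed is irafas. Read the word backwards and shift each letter +7.
Undoing it on lsggbw: shift back: l−7=e, s−7=l, g−7=z, g−7=z, b−7=u, w−7=p → elzzup; then reverse → puzzle.

puzzle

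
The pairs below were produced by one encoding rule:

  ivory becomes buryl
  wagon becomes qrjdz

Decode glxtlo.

The output letters match the input read backwards, each shifted +3: ivory reversed is yrovi. Read the word backwards and shift each letter +3.
Reversing it on glxtlo: shift back: g−3=d, l−3=i, x−3=u, t−3=q, l−3=i, o−3=l → diuqil; then reverse → liquid.

liquid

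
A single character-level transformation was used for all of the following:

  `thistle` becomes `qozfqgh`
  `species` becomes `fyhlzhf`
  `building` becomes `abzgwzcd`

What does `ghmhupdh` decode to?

t(19)→q(16) and h(7)→o(14) fit y≡11x+15 (mod 26); the inverse of 11 mod 26 is 19. This is an affine cipher: with a=0,…,z=25, each position x becomes (11x+15) mod 26.
Undoing it on ghmhupdh: g(6)→19·(6−15)≡11=l; h(7)→19·(7−15)≡4=e; m(12)→19·(12−15)≡21=v; h(7)→19·(7−15)≡4=e; u(20)→19·(20−15)≡17=r; p(15)→19·(15−15)≡0=a; d(3)→19·(3−15)≡6=g; h(7)→19·(7−15)≡4=e (all mod 26).

leverage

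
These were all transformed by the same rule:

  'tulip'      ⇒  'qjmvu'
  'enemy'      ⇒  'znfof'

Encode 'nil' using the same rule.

mjo

The output letters match the input read backwards, each shifted +1: tulip reversed is pilut. The word is reversed, then every letter is shifted forward by 1.
Applying it to nil: reverse → lin; then shift: l+1=m, i+1=j, n+1=o.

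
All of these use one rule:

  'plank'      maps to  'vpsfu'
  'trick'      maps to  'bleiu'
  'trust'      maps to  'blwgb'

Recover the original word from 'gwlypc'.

surely

p(15)→v(21) and l(11)→p(15) fit y≡21x+18 (mod 26); the inverse of 21 mod 26 is 5. Treating letters as 0–25, the rule is x ↦ 21x + 18 (mod 26).
Decoding gwlypc: g(6)→5·(6−18)≡18=s; w(22)→5·(22−18)≡20=u; l(11)→5·(11−18)≡17=r; y(24)→5·(24−18)≡4=e; p(15)→5·(15−18)≡11=l; c(2)→5·(2−18)≡24=y (all mod 26).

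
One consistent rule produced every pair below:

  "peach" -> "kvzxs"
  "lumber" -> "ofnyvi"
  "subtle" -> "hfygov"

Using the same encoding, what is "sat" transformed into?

hzg

Letters are reflected about the middle of the alphabet (position → 25−position): Atbash.
On sat: s↔h, a↔z, t↔g.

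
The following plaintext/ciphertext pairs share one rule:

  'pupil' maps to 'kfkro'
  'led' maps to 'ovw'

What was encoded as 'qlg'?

Each pair mirrors across the alphabet (p↔k, u↔f, p↔k): positions sum to 25. Letters are reflected about the middle of the alphabet (position → 25−position): Atbash.
Reversing it on qlg: q↔j, l↔o, g↔t.

jot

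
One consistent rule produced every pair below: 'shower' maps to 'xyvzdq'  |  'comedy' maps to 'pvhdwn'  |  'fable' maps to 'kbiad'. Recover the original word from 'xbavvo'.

s(18)→x(23) and h(7)→y(24) fit y≡7x+1 (mod 26); the inverse of 7 mod 26 is 15. Each letter's alphabet position (a=0..z=25) is mapped through 7·x+1 mod 26 — an affine cipher.
Reversing it on xbavvo: x(23)→15·(23−1)≡18=s; b(1)→15·(1−1)≡0=a; a(0)→15·(0−1)≡11=l; v(21)→15·(21−1)≡14=o; v(21)→15·(21−1)≡14=o; o(14)→15·(14−1)≡13=n (all mod 26).

saloon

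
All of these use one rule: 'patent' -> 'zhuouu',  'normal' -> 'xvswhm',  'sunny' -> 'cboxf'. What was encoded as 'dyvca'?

Shifts by position in patent: pos 0: p→z (+10), pos 1: a→h (+7), pos 2: t→u (+1), pos 3: e→o (+10), pos 4: n→u (+7), pos 5: t→u (+1) — repeating every 3. A repeating key of period 3 is used — shifts +10, +7, +1 over and over.
Reversing it on dyvca: d−10=t, y−7=r, v−1=u, c−10=s, a−7=t.

trust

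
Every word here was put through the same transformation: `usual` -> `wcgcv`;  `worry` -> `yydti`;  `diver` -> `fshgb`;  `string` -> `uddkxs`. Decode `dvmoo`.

It's a Vigenère-style cipher with numeric key [2,10,12]: position i shifts by key[i mod 3].
Reversing it on dvmoo: d−2=b, v−10=l, m−12=a, o−2=m, o−10=e.

blame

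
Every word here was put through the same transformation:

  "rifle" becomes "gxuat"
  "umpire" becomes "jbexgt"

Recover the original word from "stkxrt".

device

It's a constant shift of +15 (ROT15).
Undoing it on stkxrt: s−15=d, t−15=e, k−15=v, x−15=i, r−15=c, t−15=e.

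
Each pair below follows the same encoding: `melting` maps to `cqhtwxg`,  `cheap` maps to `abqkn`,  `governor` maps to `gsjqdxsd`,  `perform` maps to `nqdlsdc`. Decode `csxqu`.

money

Each letter's alphabet position (a=0..z=25) is mapped through 21·x+10 mod 26 — an affine cipher.
Undoing it on csxqu: c(2)→5·(2−10)≡12=m; s(18)→5·(18−10)≡14=o; x(23)→5·(23−10)≡13=n; q(16)→5·(16−10)≡4=e; u(20)→5·(20−10)≡24=y (all mod 26).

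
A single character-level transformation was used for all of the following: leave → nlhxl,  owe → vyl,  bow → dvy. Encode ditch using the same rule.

fpvej

The rule splits by letter class: vowels +7, consonants +2.
For ditch: d(cons)+2=f, i(vowel)+7=p, t(cons)+2=v, c(cons)+2=e, h(cons)+2=j.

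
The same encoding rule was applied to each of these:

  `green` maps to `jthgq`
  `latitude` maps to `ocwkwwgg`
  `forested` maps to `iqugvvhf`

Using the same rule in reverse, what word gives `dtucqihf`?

A repeating key of period 2 is used — shifts +3, +2 over and over.
Decoding dtucqihf: d−3=a, t−2=r, u−3=r, c−2=a, q−3=n, i−2=g, h−3=e, f−2=d.

arranged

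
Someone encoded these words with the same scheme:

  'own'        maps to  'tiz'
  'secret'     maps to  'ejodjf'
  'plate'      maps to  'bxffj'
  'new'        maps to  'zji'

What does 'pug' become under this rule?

bzs

The shift depends on letter class: consonant w→i is +12, but vowel o→t is +5. Two shifts are in play — +5 for a/e/i/o/u, +12 for every other letter.
For pug: p(cons)+12=b, u(vowel)+5=z, g(cons)+12=s.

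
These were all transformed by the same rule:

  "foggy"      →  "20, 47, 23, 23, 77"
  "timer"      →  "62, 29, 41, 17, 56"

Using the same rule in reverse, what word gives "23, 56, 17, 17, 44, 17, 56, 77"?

Each letter becomes 3×(its alphabet position, a=1..z=26) + 2.
Undoing it on 23, 56, 17, 17, 44, 17, 56, 77: 23→(23−2)÷3=7=g, 56→(56−2)÷3=18=r, 17→(17−2)÷3=5=e, 17→(17−2)÷3=5=e, 44→(44−2)÷3=14=n, 17→(17−2)÷3=5=e, 56→(56−2)÷3=18=r, 77→(77−2)÷3=25=y.

greenery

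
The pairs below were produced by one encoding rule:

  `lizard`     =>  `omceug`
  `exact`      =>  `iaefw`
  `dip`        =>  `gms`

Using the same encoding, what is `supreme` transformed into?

vysuipi

Two shifts are in play — +4 for a/e/i/o/u, +3 for every other letter.
On supreme: s(cons)+3=v, u(vowel)+4=y, p(cons)+3=s, r(cons)+3=u, e(vowel)+4=i, m(cons)+3=p, e(vowel)+4=i.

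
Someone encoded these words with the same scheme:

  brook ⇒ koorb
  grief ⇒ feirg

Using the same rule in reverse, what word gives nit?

The output letters match the input read backwards: brook reversed is koorb. The word is simply reversed.
Decoding nit: then reverse → tin.

tin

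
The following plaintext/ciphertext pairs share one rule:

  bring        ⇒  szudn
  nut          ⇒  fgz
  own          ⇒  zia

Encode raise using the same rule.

qeumd

The output letters match the input read backwards, each shifted +12: bring reversed is gnirb. Two steps: reverse the string, then apply a Caesar shift of +12.
For raise: reverse → esiar; then shift: e+12=q, s+12=e, i+12=u, a+12=m, r+12=d.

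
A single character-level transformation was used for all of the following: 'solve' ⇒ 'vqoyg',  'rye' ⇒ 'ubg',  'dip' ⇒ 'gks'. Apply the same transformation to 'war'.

The shift depends on letter class: consonant s→v is +3, but vowel o→q is +2. Vowels shift forward by 2 and consonants shift forward by 3.
For war: w(cons)+3=z, a(vowel)+2=c, r(cons)+3=u.

zcu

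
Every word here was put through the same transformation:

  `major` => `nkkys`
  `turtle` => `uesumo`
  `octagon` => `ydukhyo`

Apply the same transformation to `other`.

yuios

The shift depends on letter class: consonant m→n is +1, but vowel a→k is +10. The rule splits by letter class: vowels +10, consonants +1.
On other: o(vowel)+10=y, t(cons)+1=u, h(cons)+1=i, e(vowel)+10=o, r(cons)+1=s.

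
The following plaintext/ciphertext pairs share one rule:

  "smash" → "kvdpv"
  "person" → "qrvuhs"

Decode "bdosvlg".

The output letters match the input read backwards, each shifted +3: smash reversed is hsams. The word is reversed, then every letter is shifted forward by 3.
Decoding bdosvlg: shift back: b−3=y, d−3=a, o−3=l, s−3=p, v−3=s, l−3=i, g−3=d → yalpsid; then reverse → display.

display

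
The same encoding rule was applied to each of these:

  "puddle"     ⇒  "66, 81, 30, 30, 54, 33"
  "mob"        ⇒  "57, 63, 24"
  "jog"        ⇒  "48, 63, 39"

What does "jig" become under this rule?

48, 45, 39

The formula is n = 3×(alphabet index, a=1) + 18.
Applying it to jig: j=10→48, i=9→45, g=7→39.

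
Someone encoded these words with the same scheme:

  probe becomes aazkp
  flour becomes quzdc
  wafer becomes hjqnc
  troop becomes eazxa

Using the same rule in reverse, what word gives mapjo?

The shifts repeat in a cycle of length 2: positions 0,1,… shift by +11, +9, then the pattern repeats.
Reversing it on mapjo: m−11=b, a−9=r, p−11=e, j−9=a, o−11=d.

bread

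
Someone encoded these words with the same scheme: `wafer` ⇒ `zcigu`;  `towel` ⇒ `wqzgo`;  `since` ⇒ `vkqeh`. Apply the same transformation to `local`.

oqfco

Shifts by position in wafer: pos 0: w→z (+3), pos 1: a→c (+2), pos 2: f→i (+3), pos 3: e→g (+2) — repeating every 2. The shifts repeat in a cycle of length 2: positions 0,1,… shift by +3, +2, then the pattern repeats.
Applying it to local: l+3=o, o+2=q, c+3=f, a+2=c, l+3=o.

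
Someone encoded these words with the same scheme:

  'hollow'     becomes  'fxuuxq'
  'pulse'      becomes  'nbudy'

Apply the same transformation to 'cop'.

The output letters match the input read backwards, each shifted +9: hollow reversed is wolloh. Two steps: reverse the string, then apply a Caesar shift of +9.
Applying it to cop: reverse → poc; then shift: p+9=y, o+9=x, c+9=l.

yxl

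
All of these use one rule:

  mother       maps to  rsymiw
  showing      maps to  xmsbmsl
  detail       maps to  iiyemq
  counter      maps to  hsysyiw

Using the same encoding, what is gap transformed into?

leu

The shift depends on letter class: consonant m→r is +5, but vowel o→s is +4. Vowels shift forward by 4 and consonants shift forward by 5.
For gap: g(cons)+5=l, a(vowel)+4=e, p(cons)+5=u.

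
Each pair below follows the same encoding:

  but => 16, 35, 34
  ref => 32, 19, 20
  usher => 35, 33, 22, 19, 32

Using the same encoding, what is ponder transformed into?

b is letter #2 and maps to 16: an offset of 14. The number is (letter's place in the alphabet, a=1) + 14.
On ponder: p=16→30, o=15→29, n=14→28, d=4→18, e=5→19, r=18→32.

30, 29, 28, 18, 19, 32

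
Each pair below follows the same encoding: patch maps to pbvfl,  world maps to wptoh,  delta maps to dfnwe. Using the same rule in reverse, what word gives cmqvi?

close

In patch: p→p is +0, a→b is +1, t→v is +2, c→f is +3 — the shift increases by 1 each position. The shift increases by 1 at each position, starting from +0: 0, 1, 2, ….
Reversing it on cmqvi: c−0=c, m−1=l, q−2=o, v−3=s, i−4=e.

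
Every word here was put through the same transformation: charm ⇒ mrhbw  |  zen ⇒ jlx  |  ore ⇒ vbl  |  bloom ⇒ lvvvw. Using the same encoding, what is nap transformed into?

The shift depends on letter class: consonant c→m is +10, but vowel a→h is +7. Vowels shift forward by 7 and consonants shift forward by 10.
On nap: n(cons)+10=x, a(vowel)+7=h, p(cons)+10=z.

xhz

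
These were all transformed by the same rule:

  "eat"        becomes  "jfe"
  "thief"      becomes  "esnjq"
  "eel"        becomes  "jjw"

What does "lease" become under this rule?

wjfdj

The shift depends on letter class: consonant t→e is +11, but vowel e→j is +5. Vowels shift forward by 5 and consonants shift forward by 11.
On lease: l(cons)+11=w, e(vowel)+5=j, a(vowel)+5=f, s(cons)+11=d, e(vowel)+5=j.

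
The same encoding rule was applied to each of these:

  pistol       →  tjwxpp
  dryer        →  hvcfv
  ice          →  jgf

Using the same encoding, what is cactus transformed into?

The shift depends on letter class: consonant p→t is +4, but vowel i→j is +1. Two shifts are in play — +1 for a/e/i/o/u, +4 for every other letter.
Applying it to cactus: c(cons)+4=g, a(vowel)+1=b, c(cons)+4=g, t(cons)+4=x, u(vowel)+1=v, s(cons)+4=w.

gbgxvw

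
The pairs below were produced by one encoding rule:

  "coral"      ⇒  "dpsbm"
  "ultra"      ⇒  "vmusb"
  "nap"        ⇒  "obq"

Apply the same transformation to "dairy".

Compare letters: c→d is +1, o→p is +1, r→s is +1 — a constant shift. This is a Caesar cipher with shift 1.
On dairy: d+1=e, a+1=b, i+1=j, r+1=s, y+1=z.

ebjsz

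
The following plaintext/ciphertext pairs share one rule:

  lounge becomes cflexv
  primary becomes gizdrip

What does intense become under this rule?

zekvejv

Compare letters: l→c is +17, o→f is +17, u→l is +17 — a constant shift. It's a constant shift of +17 (ROT17).
For intense: i+17=z, n+17=e, t+17=k, e+17=v, n+17=e, s+17=j, e+17=v.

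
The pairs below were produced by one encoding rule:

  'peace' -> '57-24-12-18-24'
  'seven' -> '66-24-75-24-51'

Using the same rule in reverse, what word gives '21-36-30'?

p(#16)→57 and e(#5)→24: differences scale by 3, so n = 3·pos + 9. With a=1..z=26, the number is 3·pos + 9.
Decoding 21-36-30: 21→(21−9)÷3=4=d, 36→(36−9)÷3=9=i, 30→(30−9)÷3=7=g.

dig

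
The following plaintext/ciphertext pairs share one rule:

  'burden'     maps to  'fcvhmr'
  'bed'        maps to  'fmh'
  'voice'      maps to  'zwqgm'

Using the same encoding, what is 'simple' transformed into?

Two shifts are in play — +8 for a/e/i/o/u, +4 for every other letter.
On simple: s(cons)+4=w, i(vowel)+8=q, m(cons)+4=q, p(cons)+4=t, l(cons)+4=p, e(vowel)+8=m.

wqqtpm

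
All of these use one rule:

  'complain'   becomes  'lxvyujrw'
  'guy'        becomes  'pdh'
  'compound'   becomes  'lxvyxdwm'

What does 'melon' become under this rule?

vnuxw

Compare letters: c→l is +9, o→x is +9, m→v is +9 — a constant shift. This is a Caesar cipher with shift 9.
Applying it to melon: m+9=v, e+9=n, l+9=u, o+9=x, n+9=w.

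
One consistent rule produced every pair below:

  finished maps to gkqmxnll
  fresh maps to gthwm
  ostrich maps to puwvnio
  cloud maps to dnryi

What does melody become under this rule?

ngosie

In finished: f→g is +1, i→k is +2, n→q is +3, i→m is +4 — the shift increases by 1 each position. The shift increases by 1 at each position, starting from +1: 1, 2, 3, ….
Applying it to melody: m+1=n, e+2=g, l+3=o, o+4=s, d+5=i, y+6=e.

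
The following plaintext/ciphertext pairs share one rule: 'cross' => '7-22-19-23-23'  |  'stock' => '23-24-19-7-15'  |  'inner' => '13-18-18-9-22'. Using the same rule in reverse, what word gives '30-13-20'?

zip

c is letter #3 and maps to 7: an offset of 4. Each letter is replaced by its alphabet position (a=1..z=26) + 4.
Undoing it on 30-13-20: 30→(30−4)÷1=26=z, 13→(13−4)÷1=9=i, 20→(20−4)÷1=16=p.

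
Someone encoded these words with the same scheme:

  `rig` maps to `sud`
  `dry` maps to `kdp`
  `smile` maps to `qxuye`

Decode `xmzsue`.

The output letters match the input read backwards, each shifted +12: rig reversed is gir. Two steps: reverse the string, then apply a Caesar shift of +12.
Decoding xmzsue: shift back: x−12=l, m−12=a, z−12=n, s−12=g, u−12=i, e−12=s → langis; then reverse → signal.

signal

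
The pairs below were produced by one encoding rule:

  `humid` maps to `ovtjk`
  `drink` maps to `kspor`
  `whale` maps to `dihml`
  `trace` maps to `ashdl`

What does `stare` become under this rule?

Shifts by position in humid: pos 0: h→o (+7), pos 1: u→v (+1), pos 2: m→t (+7), pos 3: i→j (+1) — repeating every 2. A repeating key of period 2 is used — shifts +7, +1 over and over.
For stare: s+7=z, t+1=u, a+7=h, r+1=s, e+7=l.

zuhsl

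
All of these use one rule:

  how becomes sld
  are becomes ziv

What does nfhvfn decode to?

Each pair mirrors across the alphabet (h↔s, o↔l, w↔d): positions sum to 25. Each letter is replaced by its mirror in the alphabet: a↔z, b↔y, c↔x, and so on (the Atbash cipher).
Undoing it on nfhvfn: n↔m, f↔u, h↔s, v↔e, f↔u, n↔m.

museum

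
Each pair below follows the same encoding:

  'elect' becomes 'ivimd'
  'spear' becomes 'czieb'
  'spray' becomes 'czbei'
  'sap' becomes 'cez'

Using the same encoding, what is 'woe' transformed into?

The shift depends on letter class: consonant l→v is +10, but vowel e→i is +4. Two shifts are in play — +4 for a/e/i/o/u, +10 for every other letter.
On woe: w(cons)+10=g, o(vowel)+4=s, e(vowel)+4=i.

gsi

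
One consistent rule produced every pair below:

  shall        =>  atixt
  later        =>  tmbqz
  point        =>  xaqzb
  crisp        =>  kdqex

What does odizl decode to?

Shifts by position in shall: pos 0: s→a (+8), pos 1: h→t (+12), pos 2: a→i (+8), pos 3: l→x (+12) — repeating every 2. It's a Vigenère-style cipher with numeric key [8,12]: position i shifts by key[i mod 2].
Reversing it on odizl: o−8=g, d−12=r, i−8=a, z−12=n, l−8=d.

grand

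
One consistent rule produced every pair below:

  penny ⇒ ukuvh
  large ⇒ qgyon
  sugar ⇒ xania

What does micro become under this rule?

In penny: p→u is +5, e→k is +6, n→u is +7, n→v is +8 — the shift increases by 1 each position. The shift increases by 1 at each position, starting from +5: 5, 6, 7, ….
On micro: m+5=r, i+6=o, c+7=j, r+8=z, o+9=x.

rojzx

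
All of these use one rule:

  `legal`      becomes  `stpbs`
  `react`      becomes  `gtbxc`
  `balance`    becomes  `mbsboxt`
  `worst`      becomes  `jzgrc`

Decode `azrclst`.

hostile

l(11)→s(18) and e(4)→t(19) fit y≡11x+1 (mod 26); the inverse of 11 mod 26 is 19. Treating letters as 0–25, the rule is x ↦ 11x + 1 (mod 26).
Undoing it on azrclst: a(0)→19·(0−1)≡7=h; z(25)→19·(25−1)≡14=o; r(17)→19·(17−1)≡18=s; c(2)→19·(2−1)≡19=t; l(11)→19·(11−1)≡8=i; s(18)→19·(18−1)≡11=l; t(19)→19·(19−1)≡4=e (all mod 26).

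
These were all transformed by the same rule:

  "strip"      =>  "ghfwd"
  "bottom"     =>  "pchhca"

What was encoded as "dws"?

pie

Compare letters: s→g is +14, t→h is +14, r→f is +14 — a constant shift. Every letter moves 14 places later in the alphabet, wrapping around z→a.
Reversing it on dws: d−14=p, w−14=i, s−14=e.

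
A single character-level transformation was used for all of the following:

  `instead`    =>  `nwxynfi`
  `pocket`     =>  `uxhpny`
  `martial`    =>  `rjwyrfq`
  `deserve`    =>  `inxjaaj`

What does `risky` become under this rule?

It's a Vigenère-style cipher with numeric key [5,9,5]: position i shifts by key[i mod 3].
Applying it to risky: r+5=w, i+9=r, s+5=x, k+5=p, y+9=h.

wrxph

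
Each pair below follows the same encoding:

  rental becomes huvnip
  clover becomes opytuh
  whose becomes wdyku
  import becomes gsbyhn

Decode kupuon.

r(17)→h(7) and e(4)→u(20) fit y≡3x+8 (mod 26); the inverse of 3 mod 26 is 9. Treating letters as 0–25, the rule is x ↦ 3x + 8 (mod 26).
Reversing it on kupuon: k(10)→9·(10−8)≡18=s; u(20)→9·(20−8)≡4=e; p(15)→9·(15−8)≡11=l; u(20)→9·(20−8)≡4=e; o(14)→9·(14−8)≡2=c; n(13)→9·(13−8)≡19=t (all mod 26).

select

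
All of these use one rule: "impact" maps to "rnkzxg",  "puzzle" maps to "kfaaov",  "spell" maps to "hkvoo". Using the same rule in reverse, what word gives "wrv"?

die

Letters are reflected about the middle of the alphabet (position → 25−position): Atbash.
Undoing it on wrv: w↔d, r↔i, v↔e.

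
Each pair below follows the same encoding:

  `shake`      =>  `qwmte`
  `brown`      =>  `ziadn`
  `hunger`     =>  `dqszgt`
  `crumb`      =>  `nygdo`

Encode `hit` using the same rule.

Two steps: reverse the string, then apply a Caesar shift of +12.
On hit: reverse → tih; then shift: t+12=f, i+12=u, h+12=t.

fut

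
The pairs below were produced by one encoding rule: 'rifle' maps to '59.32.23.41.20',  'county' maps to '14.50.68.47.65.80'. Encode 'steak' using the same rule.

r(#18)→59 and i(#9)→32: differences scale by 3, so n = 3·pos + 5. With a=1..z=26, the number is 3·pos + 5.
On steak: s=19→62, t=20→65, e=5→20, a=1→8, k=11→38.

62.65.20.8.38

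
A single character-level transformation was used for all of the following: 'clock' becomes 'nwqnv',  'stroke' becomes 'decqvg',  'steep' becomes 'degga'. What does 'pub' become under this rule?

The shift depends on letter class: consonant c→n is +11, but vowel o→q is +2. Two shifts are in play — +2 for a/e/i/o/u, +11 for every other letter.
Applying it to pub: p(cons)+11=a, u(vowel)+2=w, b(cons)+11=m.

awm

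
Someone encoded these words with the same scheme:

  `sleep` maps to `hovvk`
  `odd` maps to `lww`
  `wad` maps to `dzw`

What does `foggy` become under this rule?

Each pair mirrors across the alphabet (s↔h, l↔o, e↔v): positions sum to 25. This is the alphabet-reversal cipher (Atbash): a becomes z, b becomes y, etc.
On foggy: f↔u, o↔l, g↔t, g↔t, y↔b.

ulttb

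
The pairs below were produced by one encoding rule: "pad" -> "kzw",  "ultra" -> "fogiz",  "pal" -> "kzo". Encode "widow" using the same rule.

Each pair mirrors across the alphabet (p↔k, a↔z, d↔w): positions sum to 25. Each letter is replaced by its mirror in the alphabet: a↔z, b↔y, c↔x, and so on (the Atbash cipher).
Applying it to widow: w↔d, i↔r, d↔w, o↔l, w↔d.

drwld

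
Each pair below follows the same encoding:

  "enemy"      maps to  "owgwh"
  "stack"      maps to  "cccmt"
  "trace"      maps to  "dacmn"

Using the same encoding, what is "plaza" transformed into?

Shifts by position in enemy: pos 0: e→o (+10), pos 1: n→w (+9), pos 2: e→g (+2), pos 3: m→w (+10), pos 4: y→h (+9) — repeating every 3. It's a Vigenère-style cipher with numeric key [10,9,2]: position i shifts by key[i mod 3].
For plaza: p+10=z, l+9=u, a+2=c, z+10=j, a+9=j.

zucjj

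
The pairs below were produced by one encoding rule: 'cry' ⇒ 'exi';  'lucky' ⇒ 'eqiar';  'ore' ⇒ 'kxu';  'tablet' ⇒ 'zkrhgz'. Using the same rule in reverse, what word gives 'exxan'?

hurry

The output letters match the input read backwards, each shifted +6: cry reversed is yrc. Read the word backwards and shift each letter +6.
Reversing it on exxan: shift back: e−6=y, x−6=r, x−6=r, a−6=u, n−6=h → yrruh; then reverse → hurry.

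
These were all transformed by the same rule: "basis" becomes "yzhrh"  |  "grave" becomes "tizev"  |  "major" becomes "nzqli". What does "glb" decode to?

Each pair mirrors across the alphabet (b↔y, a↔z, s↔h): positions sum to 25. This is the alphabet-reversal cipher (Atbash): a becomes z, b becomes y, etc.
Reversing it on glb: g↔t, l↔o, b↔y.

toy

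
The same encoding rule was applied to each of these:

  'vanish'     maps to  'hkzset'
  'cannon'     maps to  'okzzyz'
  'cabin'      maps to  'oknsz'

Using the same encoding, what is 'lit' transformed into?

xsf

The rule splits by letter class: vowels +10, consonants +12.
For lit: l(cons)+12=x, i(vowel)+10=s, t(cons)+12=f.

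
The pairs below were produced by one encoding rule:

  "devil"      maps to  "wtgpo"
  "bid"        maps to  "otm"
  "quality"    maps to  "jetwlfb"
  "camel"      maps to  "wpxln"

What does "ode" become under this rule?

The output letters match the input read backwards, each shifted +11: devil reversed is lived. Two steps: reverse the string, then apply a Caesar shift of +11.
Applying it to ode: reverse → edo; then shift: e+11=p, d+11=o, o+11=z.

poz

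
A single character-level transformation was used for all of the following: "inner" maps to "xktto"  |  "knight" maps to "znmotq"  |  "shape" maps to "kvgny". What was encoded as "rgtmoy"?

signal

The output letters match the input read backwards, each shifted +6: inner reversed is renni. The word is reversed, then every letter is shifted forward by 6.
Reversing it on rgtmoy: shift back: r−6=l, g−6=a, t−6=n, m−6=g, o−6=i, y−6=s → langis; then reverse → signal.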